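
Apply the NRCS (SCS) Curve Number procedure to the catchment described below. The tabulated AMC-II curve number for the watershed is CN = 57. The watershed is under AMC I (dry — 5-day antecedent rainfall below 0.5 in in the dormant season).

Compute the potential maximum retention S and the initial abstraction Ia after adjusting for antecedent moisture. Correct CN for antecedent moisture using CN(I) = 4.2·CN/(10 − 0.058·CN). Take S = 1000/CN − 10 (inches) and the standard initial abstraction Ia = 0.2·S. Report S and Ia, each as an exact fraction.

Adjust CN=57 to AMC I: 4.2·57/(10 − 0.058·57) → (1197/5) ÷ (3347/500) = 119700/3347 ≈ 35.763
S = 1000/(119700/3347) − 10 = 21500/1197 in ≈ 17.962 in
Ia = 0.2·(21500/1197) = 4300/1197 in ≈ 3.592 in

S = 21500/1197 in ≈ 17.962 in; Ia = 4300/1197 in ≈ 3.592 in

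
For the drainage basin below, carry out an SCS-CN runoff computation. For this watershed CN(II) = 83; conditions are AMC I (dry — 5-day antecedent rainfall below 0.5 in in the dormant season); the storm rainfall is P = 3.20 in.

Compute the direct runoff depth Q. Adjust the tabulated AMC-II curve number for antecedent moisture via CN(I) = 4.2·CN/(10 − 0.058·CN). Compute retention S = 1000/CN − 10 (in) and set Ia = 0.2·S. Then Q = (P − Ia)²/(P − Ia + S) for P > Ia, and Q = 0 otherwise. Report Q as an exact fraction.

Q = 23493409/33709620 in ≈ 0.697 in

Adjust CN=83 to AMC I: 4.2·83/(10 − 0.058·83) → (1743/5) ÷ (2593/500) = 174300/2593 ≈ 67.219
Max retention: S = 1000/(174300/2593) − 10 = 8500/1743 in (≈ 4.877 in)
Ia = 0.2·(8500/1743) = 1700/1743 in ≈ 0.975 in
Excess rainfall: 3.200 − 0.975 = 2.225 in; P > Ia so Q > 0
Q: (19388/8715)² ÷ (61888/8715) = 23493409/33709620 in (≈ 0.697 in)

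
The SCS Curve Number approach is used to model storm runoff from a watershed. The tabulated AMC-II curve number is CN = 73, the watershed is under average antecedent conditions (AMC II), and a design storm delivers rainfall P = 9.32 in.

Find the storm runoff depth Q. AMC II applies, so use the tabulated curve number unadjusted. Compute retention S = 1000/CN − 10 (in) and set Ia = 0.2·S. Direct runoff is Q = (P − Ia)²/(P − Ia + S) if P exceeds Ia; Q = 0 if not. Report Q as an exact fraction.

AMC II — tabulated CN = 73 applies directly.
Retention S: 1000/CN − 10 with CN=73.000 → S = 270/73 ≈ 3.699 in
Initial abstraction Ia = S/5 = (270/73)/5 = 54/73 ≈ 0.740 in
Excess rainfall: 9.320 − 0.740 = 8.580 in; P > Ia so Q > 0
Runoff Q = (P−Ia)²/(P−Ia+S) = (8.580)²/(8.580+3.699) = 245204281/40896425 ≈ 5.996 in

Q = 245204281/40896425 in ≈ 5.996 in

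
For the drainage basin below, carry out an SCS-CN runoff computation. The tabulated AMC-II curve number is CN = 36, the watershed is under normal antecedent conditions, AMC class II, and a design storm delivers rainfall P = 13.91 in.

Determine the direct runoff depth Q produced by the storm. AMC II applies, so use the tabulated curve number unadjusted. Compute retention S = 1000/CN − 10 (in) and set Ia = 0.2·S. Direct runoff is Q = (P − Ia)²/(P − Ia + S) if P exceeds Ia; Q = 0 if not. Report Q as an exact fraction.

Q = 86843761/22787100 in ≈ 3.811 in

CN(II) = 36; AMC II needs no correction.
Max retention: S = 1000/36 − 10 = 160/9 in (≈ 17.778 in)
Initial abstraction Ia = S/5 = (160/9)/5 = 32/9 ≈ 3.556 in
P − Ia = 13.910 − 3.556 = 9319/900 ≈ 10.354 in (> 0, runoff occurs)
Runoff Q = (P−Ia)²/(P−Ia+S) = (10.354)²/(10.354+17.778) = 86843761/22787100 ≈ 3.811 in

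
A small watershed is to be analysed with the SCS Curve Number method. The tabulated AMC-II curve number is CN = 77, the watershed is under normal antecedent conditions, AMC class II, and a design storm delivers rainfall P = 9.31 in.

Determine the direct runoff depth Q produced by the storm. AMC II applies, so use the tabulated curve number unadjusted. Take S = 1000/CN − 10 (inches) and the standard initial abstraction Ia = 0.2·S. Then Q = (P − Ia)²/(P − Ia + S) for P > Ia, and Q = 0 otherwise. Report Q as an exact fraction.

Average conditions: CN = 77 (no AMC adjustment).
Max retention: S = 1000/77 − 10 = 230/77 in (≈ 2.987 in)
Ia = 0.2S: 0.2·2.987 = 0.597 in (exactly 46/77)
P − Ia = 9.310 − 0.597 = 67087/7700 ≈ 8.713 in (> 0, runoff occurs)
Q: (67087/7700)² ÷ (90087/7700) = 4500665569/693669900 in (≈ 6.488 in)

Q = 4500665569/693669900 in ≈ 6.488 in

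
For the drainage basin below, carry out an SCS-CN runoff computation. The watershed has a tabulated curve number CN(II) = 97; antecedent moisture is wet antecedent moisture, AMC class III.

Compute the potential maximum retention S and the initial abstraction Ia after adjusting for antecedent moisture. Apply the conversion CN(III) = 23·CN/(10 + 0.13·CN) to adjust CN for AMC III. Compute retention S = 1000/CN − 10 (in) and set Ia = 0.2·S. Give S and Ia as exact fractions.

CN(III) from CN(II)=97: (23·97)/(10 + 0.13·97) = 223100/2261 ≈ 98.673
Retention S: 1000/CN − 10 with CN=98.673 → S = 300/2231 ≈ 0.134 in
Ia = 0.2·(300/2231) = 60/2231 in ≈ 0.027 in

S = 300/2231 in ≈ 0.134 in; Ia = 60/2231 in ≈ 0.027 in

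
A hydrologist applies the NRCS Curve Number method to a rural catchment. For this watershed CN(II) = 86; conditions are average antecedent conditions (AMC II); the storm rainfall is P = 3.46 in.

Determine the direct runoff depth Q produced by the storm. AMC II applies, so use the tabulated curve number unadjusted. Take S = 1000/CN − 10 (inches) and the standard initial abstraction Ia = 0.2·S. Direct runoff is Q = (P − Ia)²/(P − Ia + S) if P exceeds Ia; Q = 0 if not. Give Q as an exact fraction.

AMC II — tabulated CN = 86 applies directly.
S = 1000/86 − 10 = 70/43 in ≈ 1.628 in
Initial abstraction Ia = S/5 = (70/43)/5 = 14/43 ≈ 0.326 in
P − Ia = 3.460 − 0.326 = 6739/2150 ≈ 3.134 in (> 0, runoff occurs)
Q: (6739/2150)² ÷ (10239/2150) = 45414121/22013850 in (≈ 2.063 in)

Q = 45414121/22013850 in ≈ 2.063 in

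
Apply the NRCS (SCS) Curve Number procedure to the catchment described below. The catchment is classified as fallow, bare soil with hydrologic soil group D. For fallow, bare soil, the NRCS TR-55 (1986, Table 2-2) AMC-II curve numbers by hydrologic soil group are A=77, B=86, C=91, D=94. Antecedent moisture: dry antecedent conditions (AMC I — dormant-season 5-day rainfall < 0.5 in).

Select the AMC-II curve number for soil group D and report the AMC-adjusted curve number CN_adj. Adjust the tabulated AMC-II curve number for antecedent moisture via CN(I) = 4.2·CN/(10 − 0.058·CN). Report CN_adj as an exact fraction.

CN_adj = 32900/379 ≈ 86.807

NRCS table: fallow, bare soil, soil group D → CN(II) = 94
Dry (AMC I): CN(I) = 4.2·94/(10 − 0.058·94) = (1974/5)/(1137/250) = 32900/379 ≈ 86.807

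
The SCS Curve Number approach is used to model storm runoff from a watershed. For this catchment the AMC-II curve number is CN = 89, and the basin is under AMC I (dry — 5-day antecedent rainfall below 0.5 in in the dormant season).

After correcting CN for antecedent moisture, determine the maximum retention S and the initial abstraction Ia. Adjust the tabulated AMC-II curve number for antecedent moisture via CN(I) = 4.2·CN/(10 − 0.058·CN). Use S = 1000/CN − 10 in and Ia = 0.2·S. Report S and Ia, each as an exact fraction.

CN(I) from CN(II)=89: (4.2·89)/(10 − 0.058·89) = 186900/2419 ≈ 77.263
S = 1000/(186900/2419) − 10 = 5500/1869 in ≈ 2.943 in
Ia = 0.2S: 0.2·2.943 = 0.589 in (exactly 1100/1869)

S = 5500/1869 in ≈ 2.943 in; Ia = 1100/1869 in ≈ 0.589 in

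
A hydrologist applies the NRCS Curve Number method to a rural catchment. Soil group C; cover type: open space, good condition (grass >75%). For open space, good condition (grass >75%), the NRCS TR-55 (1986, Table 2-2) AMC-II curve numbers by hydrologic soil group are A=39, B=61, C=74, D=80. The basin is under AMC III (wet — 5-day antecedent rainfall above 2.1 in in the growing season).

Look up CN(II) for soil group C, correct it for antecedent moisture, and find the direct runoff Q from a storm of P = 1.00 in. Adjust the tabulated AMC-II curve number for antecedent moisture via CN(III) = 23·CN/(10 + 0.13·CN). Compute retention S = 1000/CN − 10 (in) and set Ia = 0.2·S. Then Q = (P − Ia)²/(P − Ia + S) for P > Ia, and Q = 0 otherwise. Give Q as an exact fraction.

Q = 349281/1609241 in ≈ 0.217 in

NRCS table: open space, good condition (grass >75%), soil group C → CN(II) = 74
Wet (AMC III): CN(III) = 23·74/(10 + 0.13·74) = 1702/(981/50) = 85100/981 ≈ 86.748
S = 1000/(85100/981) − 10 = 1300/851 in ≈ 1.528 in
Ia = 0.2·(1300/851) = 260/851 in ≈ 0.306 in
P − Ia = 1.000 − 0.306 = 591/851 ≈ 0.694 in (> 0, runoff occurs)
Q = (591/851)²/((591/851) + 1300/851) = (349281/724201)/(1891/851) = 349281/1609241 in ≈ 0.217 in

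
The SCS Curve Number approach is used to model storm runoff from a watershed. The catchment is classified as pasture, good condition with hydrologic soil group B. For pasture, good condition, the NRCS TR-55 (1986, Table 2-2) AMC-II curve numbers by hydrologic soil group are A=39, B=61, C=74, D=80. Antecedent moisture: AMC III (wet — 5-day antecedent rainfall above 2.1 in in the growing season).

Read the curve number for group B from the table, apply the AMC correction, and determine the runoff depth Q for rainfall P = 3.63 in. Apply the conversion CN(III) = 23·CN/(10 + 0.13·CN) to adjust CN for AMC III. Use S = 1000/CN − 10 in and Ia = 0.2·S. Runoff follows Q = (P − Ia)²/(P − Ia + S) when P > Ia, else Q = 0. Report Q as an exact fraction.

Q = 62003400507/38408948900 in ≈ 1.614 in

NRCS table: pasture, good condition, soil group B → CN(II) = 61
CN(III) from CN(II)=61: (23·61)/(10 + 0.13·61) = 140300/1793 ≈ 78.249
Max retention: S = 1000/(140300/1793) − 10 = 3900/1403 in (≈ 2.780 in)
Initial abstraction Ia = S/5 = (3900/1403)/5 = 780/1403 ≈ 0.556 in
P − Ia = 3.630 − 0.556 = 431289/140300 ≈ 3.074 in (> 0, runoff occurs)
Q: (431289/140300)² ÷ (821289/140300) = 62003400507/38408948900 in (≈ 1.614 in)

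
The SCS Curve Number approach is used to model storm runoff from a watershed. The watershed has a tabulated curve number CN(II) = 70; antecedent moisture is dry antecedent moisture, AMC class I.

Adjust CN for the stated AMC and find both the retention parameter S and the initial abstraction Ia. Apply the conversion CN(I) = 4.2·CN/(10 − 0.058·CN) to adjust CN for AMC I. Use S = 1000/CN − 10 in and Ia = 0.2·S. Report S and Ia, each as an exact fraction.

Adjust CN=70 to AMC I: 4.2·70/(10 − 0.058·70) → 294 ÷ (297/50) = 4900/99 ≈ 49.495
Max retention: S = 1000/(4900/99) − 10 = 500/49 in (≈ 10.204 in)
Ia = 0.2·(500/49) = 100/49 in ≈ 2.041 in

S = 500/49 in ≈ 10.204 in; Ia = 100/49 in ≈ 2.041 in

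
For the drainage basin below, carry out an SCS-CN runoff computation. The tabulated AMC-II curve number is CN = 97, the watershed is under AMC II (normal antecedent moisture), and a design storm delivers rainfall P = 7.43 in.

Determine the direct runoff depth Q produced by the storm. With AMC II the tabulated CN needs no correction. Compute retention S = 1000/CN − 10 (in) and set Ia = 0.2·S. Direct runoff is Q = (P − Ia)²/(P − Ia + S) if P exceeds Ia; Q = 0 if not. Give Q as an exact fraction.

AMC II — tabulated CN = 97 applies directly.
Max retention: S = 1000/97 − 10 = 30/97 in (≈ 0.309 in)
Ia = 0.2·(30/97) = 6/97 in ≈ 0.062 in
P − Ia = 7.430 − 0.062 = 71471/9700 ≈ 7.368 in (> 0, runoff occurs)
Q = (71471/9700)²/((71471/9700) + 30/97) = (5108103841/94090000)/(74471/9700) = 5108103841/722368700 in ≈ 7.071 in

Q = 5108103841/722368700 in ≈ 7.071 in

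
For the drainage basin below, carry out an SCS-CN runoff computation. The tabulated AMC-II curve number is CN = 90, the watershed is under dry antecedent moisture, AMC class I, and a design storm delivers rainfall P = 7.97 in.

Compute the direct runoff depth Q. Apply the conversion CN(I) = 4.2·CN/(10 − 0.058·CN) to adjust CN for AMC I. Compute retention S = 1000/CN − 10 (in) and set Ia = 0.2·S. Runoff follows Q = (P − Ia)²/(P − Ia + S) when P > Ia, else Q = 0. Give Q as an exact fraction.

Q = 19777640689/3602963700 in ≈ 5.489 in

Dry (AMC I): CN(I) = 4.2·90/(10 − 0.058·90) = 378/(239/50) = 18900/239 ≈ 79.079
S = 1000/(18900/239) − 10 = 500/189 in ≈ 2.646 in
Ia = 0.2S: 0.2·2.646 = 0.529 in (exactly 100/189)
P − Ia = 7.970 − 0.529 = 140633/18900 ≈ 7.441 in (> 0, runoff occurs)
Q = (140633/18900)²/((140633/18900) + 500/189) = (19777640689/357210000)/(190633/18900) = 19777640689/3602963700 in ≈ 5.489 in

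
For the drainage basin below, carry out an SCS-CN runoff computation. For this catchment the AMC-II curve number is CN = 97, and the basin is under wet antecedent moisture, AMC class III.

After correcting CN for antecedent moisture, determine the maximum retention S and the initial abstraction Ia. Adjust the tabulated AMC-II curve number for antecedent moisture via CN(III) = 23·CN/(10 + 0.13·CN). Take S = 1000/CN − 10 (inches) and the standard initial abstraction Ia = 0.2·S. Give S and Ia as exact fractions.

Wet (AMC III): CN(III) = 23·97/(10 + 0.13·97) = 2231/(2261/100) = 223100/2261 ≈ 98.673
Retention S: 1000/CN − 10 with CN=98.673 → S = 300/2231 ≈ 0.134 in
Ia = 0.2S: 0.2·0.134 = 0.027 in (exactly 60/2231)

S = 300/2231 in ≈ 0.134 in; Ia = 60/2231 in ≈ 0.027 in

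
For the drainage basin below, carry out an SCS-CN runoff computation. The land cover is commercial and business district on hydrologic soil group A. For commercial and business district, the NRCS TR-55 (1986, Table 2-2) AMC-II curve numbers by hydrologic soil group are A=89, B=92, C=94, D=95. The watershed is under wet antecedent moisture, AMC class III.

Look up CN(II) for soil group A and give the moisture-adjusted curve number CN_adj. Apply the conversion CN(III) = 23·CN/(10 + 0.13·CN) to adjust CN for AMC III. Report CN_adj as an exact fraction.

NRCS table: commercial and business district, soil group A → CN(II) = 89
Adjust CN=89 to AMC III: 23·89/(10 + 0.13·89) → 2047 ÷ (2157/100) = 204700/2157 ≈ 94.900

CN_adj = 204700/2157 ≈ 94.900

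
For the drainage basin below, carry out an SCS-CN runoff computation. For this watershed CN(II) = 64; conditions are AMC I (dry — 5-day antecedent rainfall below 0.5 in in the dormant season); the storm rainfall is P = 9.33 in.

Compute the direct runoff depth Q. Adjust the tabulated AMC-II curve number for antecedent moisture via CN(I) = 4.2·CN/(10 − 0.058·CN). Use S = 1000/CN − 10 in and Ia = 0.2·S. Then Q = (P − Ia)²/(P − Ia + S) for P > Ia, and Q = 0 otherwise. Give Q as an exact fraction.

Q = 602176/272825 in ≈ 2.207 in

Adjust CN=64 to AMC I: 4.2·64/(10 − 0.058·64) → (1344/5) ÷ (786/125) = 5600/131 ≈ 42.748
S = 1000/(5600/131) − 10 = 375/28 in ≈ 13.393 in
Ia = 0.2S: 0.2·13.393 = 2.679 in (exactly 75/28)
P − Ia = 9.330 − 2.679 = 1164/175 ≈ 6.651 in (> 0, runoff occurs)
Q: (1164/175)² ÷ (14031/700) = 602176/272825 in (≈ 2.207 in)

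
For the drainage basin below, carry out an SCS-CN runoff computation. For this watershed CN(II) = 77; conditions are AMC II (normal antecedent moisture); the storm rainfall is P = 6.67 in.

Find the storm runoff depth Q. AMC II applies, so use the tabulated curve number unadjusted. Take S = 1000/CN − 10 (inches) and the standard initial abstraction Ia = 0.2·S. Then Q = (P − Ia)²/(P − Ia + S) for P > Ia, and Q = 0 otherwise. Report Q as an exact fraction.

AMC II — tabulated CN = 77 applies directly.
Max retention: S = 1000/77 − 10 = 230/77 in (≈ 2.987 in)
Ia = 0.2·(230/77) = 46/77 in ≈ 0.597 in
Excess rainfall: 6.670 − 0.597 = 6.073 in; P > Ia so Q > 0
Q = (46759/7700)²/((46759/7700) + 230/77) = (2186404081/59290000)/(69759/7700) = 95061047/23354100 in ≈ 4.070 in

Q = 95061047/23354100 in ≈ 4.070 in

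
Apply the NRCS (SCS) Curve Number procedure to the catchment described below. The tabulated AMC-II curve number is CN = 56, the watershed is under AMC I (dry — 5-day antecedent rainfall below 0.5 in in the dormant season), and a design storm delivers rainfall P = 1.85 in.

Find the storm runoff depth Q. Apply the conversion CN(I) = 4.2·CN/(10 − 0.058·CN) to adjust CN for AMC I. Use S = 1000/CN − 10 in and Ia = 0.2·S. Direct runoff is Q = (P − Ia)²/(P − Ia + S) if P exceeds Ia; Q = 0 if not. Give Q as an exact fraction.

Q = 0 in ≈ 0.000 in

Dry (AMC I): CN(I) = 4.2·56/(10 − 0.058·56) = (1176/5)/(844/125) = 7350/211 ≈ 34.834
Max retention: S = 1000/(7350/211) − 10 = 2750/147 in (≈ 18.707 in)
Ia = 0.2·(2750/147) = 550/147 in ≈ 3.741 in
P = 1.850 ≤ Ia = 3.741 in: entire storm abstracted, Q = 0.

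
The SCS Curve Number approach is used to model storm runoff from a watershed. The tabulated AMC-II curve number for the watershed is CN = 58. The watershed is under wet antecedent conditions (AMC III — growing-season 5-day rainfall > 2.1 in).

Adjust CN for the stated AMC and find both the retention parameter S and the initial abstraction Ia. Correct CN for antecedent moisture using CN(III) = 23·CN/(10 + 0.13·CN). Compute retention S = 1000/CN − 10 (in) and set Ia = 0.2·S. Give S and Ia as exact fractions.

Wet (AMC III): CN(III) = 23·58/(10 + 0.13·58) = 1334/(877/50) = 66700/877 ≈ 76.055
Max retention: S = 1000/(66700/877) − 10 = 2100/667 in (≈ 3.148 in)
Ia = 0.2S: 0.2·3.148 = 0.630 in (exactly 420/667)

S = 2100/667 in ≈ 3.148 in; Ia = 420/667 in ≈ 0.630 in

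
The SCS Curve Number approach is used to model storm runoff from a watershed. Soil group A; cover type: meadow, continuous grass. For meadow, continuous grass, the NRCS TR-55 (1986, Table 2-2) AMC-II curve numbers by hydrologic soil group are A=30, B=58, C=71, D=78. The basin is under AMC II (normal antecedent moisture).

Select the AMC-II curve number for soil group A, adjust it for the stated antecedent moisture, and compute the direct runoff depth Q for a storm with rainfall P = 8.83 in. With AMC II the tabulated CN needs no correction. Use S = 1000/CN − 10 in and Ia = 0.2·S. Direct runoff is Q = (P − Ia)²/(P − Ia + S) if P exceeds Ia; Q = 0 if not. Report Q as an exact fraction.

NRCS table: meadow, continuous grass, soil group A → CN(II) = 30
Average conditions: CN = 30 (no AMC adjustment).
S = 1000/30 − 10 = 70/3 in ≈ 23.333 in
Ia = 0.2S: 0.2·23.333 = 4.667 in (exactly 14/3)
Excess rainfall: 8.830 − 4.667 = 4.163 in; P > Ia so Q > 0
Q: (1249/300)² ÷ (8249/300) = 1560001/2474700 in (≈ 0.630 in)

Q = 1560001/2474700 in ≈ 0.630 in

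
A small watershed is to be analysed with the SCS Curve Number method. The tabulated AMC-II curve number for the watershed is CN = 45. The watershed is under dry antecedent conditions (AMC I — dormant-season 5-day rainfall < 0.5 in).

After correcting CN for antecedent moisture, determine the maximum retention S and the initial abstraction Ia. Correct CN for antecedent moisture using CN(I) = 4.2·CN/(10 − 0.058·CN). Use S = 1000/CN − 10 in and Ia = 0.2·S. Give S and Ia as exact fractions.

S = 5500/189 in ≈ 29.101 in; Ia = 1100/189 in ≈ 5.820 in

Adjust CN=45 to AMC I: 4.2·45/(10 − 0.058·45) → 189 ÷ (739/100) = 18900/739 ≈ 25.575
S = 1000/(18900/739) − 10 = 5500/189 in ≈ 29.101 in
Ia = 0.2·(5500/189) = 1100/189 in ≈ 5.820 in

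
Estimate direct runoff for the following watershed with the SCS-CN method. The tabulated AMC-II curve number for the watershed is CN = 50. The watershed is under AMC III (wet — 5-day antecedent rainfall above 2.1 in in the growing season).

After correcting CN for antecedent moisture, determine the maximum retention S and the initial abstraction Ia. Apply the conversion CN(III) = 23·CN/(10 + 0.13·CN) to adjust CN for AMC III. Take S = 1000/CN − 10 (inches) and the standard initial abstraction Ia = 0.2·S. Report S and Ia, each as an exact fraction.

Wet (AMC III): CN(III) = 23·50/(10 + 0.13·50) = 1150/(33/2) = 2300/33 ≈ 69.697
S = 1000/(2300/33) − 10 = 100/23 in ≈ 4.348 in
Ia = 0.2·(100/23) = 20/23 in ≈ 0.870 in

S = 100/23 in ≈ 4.348 in; Ia = 20/23 in ≈ 0.870 in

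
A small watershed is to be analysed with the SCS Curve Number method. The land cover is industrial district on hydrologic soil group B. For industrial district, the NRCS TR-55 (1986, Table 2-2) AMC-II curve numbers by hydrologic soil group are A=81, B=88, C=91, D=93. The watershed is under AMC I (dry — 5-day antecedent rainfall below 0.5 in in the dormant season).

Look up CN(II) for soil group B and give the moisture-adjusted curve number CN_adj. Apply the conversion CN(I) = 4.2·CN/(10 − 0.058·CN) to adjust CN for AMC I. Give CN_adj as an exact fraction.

NRCS table: industrial district, soil group B → CN(II) = 88
Dry (AMC I): CN(I) = 4.2·88/(10 − 0.058·88) = (1848/5)/(612/125) = 3850/51 ≈ 75.490

CN_adj = 3850/51 ≈ 75.490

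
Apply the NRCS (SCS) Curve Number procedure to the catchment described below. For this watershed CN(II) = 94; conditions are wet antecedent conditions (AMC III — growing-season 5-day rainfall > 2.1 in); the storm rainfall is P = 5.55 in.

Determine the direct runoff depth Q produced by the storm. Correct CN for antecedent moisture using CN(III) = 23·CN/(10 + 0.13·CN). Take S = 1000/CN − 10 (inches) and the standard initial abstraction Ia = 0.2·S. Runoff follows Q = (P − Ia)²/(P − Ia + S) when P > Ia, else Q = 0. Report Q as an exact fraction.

Wet (AMC III): CN(III) = 23·94/(10 + 0.13·94) = 2162/(1111/50) = 108100/1111 ≈ 97.300
Retention S: 1000/CN − 10 with CN=97.300 → S = 300/1081 ≈ 0.278 in
Ia = 0.2·(300/1081) = 60/1081 in ≈ 0.056 in
Since P=5.550 > Ia=0.056: effective rainfall P−Ia = 118791/21620 in
Q: (118791/21620)² ÷ (124791/21620) = 4703767227/899327140 in (≈ 5.230 in)

Q = 4703767227/899327140 in ≈ 5.230 in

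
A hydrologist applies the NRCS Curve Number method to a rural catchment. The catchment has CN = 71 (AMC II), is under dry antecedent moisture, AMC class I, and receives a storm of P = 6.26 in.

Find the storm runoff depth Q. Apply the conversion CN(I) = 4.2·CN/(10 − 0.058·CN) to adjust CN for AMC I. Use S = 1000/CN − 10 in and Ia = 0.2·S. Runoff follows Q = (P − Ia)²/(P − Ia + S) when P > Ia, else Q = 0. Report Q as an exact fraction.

Dry (AMC I): CN(I) = 4.2·71/(10 − 0.058·71) = (1491/5)/(2941/500) = 149100/2941 ≈ 50.697
Retention S: 1000/CN − 10 with CN=50.697 → S = 14500/1491 ≈ 9.725 in
Ia = 0.2S: 0.2·9.725 = 1.945 in (exactly 2900/1491)
Excess rainfall: 6.260 − 1.945 = 4.315 in; P > Ia so Q > 0
Q = (321683/74550)²/((321683/74550) + 14500/1491) = (103479952489/5557702500)/(1046683/74550) = 103479952489/78030217650 in ≈ 1.326 in

Q = 103479952489/78030217650 in ≈ 1.326 in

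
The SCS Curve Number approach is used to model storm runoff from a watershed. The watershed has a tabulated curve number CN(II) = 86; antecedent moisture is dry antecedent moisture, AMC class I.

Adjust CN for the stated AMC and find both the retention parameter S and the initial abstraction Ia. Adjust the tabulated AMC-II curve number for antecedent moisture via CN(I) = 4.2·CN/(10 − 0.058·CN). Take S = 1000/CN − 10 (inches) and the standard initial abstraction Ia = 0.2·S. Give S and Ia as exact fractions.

CN(I) from CN(II)=86: (4.2·86)/(10 − 0.058·86) = 12900/179 ≈ 72.067
Max retention: S = 1000/(12900/179) − 10 = 500/129 in (≈ 3.876 in)
Initial abstraction Ia = S/5 = (500/129)/5 = 100/129 ≈ 0.775 in

S = 500/129 in ≈ 3.876 in; Ia = 100/129 in ≈ 0.775 in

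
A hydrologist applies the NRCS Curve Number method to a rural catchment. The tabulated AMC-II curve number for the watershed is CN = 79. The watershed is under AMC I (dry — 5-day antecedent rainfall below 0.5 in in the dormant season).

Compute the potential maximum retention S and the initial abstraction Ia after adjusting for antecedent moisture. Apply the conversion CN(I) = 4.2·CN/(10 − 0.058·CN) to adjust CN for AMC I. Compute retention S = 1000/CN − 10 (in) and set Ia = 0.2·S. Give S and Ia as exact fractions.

CN(I) from CN(II)=79: (4.2·79)/(10 − 0.058·79) = 7900/129 ≈ 61.240
S = 1000/(7900/129) − 10 = 500/79 in ≈ 6.329 in
Ia = 0.2·(500/79) = 100/79 in ≈ 1.266 in

S = 500/79 in ≈ 6.329 in; Ia = 100/79 in ≈ 1.266 in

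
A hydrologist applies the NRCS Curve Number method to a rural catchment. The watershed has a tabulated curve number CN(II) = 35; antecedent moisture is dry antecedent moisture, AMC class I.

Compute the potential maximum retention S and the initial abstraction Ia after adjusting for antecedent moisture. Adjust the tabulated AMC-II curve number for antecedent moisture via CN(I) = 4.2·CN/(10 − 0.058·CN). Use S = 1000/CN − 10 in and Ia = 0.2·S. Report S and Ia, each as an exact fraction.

S = 6500/147 in ≈ 44.218 in; Ia = 1300/147 in ≈ 8.844 in

Dry (AMC I): CN(I) = 4.2·35/(10 − 0.058·35) = 147/(797/100) = 14700/797 ≈ 18.444
Max retention: S = 1000/(14700/797) − 10 = 6500/147 in (≈ 44.218 in)
Initial abstraction Ia = S/5 = (6500/147)/5 = 1300/147 ≈ 8.844 in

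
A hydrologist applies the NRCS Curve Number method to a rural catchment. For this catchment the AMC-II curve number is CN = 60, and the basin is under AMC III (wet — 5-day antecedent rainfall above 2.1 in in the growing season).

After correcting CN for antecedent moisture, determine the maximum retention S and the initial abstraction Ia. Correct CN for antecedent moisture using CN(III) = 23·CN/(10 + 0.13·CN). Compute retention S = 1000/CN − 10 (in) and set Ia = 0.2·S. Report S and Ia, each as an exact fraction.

Adjust CN=60 to AMC III: 23·60/(10 + 0.13·60) → 1380 ÷ (89/5) = 6900/89 ≈ 77.528
Retention S: 1000/CN − 10 with CN=77.528 → S = 200/69 ≈ 2.899 in
Initial abstraction Ia = S/5 = (200/69)/5 = 40/69 ≈ 0.580 in

S = 200/69 in ≈ 2.899 in; Ia = 40/69 in ≈ 0.580 in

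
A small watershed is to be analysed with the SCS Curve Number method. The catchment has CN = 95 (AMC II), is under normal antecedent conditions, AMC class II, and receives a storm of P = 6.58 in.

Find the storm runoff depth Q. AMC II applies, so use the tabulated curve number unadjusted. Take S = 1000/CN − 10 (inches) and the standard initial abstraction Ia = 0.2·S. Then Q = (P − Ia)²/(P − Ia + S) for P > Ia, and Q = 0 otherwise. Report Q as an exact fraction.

Q = 37834801/6318450 in ≈ 5.988 in

CN(II) = 95; AMC II needs no correction.
Max retention: S = 1000/95 − 10 = 10/19 in (≈ 0.526 in)
Ia = 0.2·(10/19) = 2/19 in ≈ 0.105 in
Since P=6.580 > Ia=0.105: effective rainfall P−Ia = 6151/950 in
Q: (6151/950)² ÷ (6651/950) = 37834801/6318450 in (≈ 5.988 in)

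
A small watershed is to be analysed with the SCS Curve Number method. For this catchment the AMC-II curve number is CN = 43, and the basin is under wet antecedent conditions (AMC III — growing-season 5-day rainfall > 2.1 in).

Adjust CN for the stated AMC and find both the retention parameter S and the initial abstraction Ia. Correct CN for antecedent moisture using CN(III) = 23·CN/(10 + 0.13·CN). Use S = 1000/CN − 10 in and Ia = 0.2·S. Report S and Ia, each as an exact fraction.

CN(III) from CN(II)=43: (23·43)/(10 + 0.13·43) = 98900/1559 ≈ 63.438
Max retention: S = 1000/(98900/1559) − 10 = 5700/989 in (≈ 5.763 in)
Ia = 0.2·(5700/989) = 1140/989 in ≈ 1.153 in

S = 5700/989 in ≈ 5.763 in; Ia = 1140/989 in ≈ 1.153 in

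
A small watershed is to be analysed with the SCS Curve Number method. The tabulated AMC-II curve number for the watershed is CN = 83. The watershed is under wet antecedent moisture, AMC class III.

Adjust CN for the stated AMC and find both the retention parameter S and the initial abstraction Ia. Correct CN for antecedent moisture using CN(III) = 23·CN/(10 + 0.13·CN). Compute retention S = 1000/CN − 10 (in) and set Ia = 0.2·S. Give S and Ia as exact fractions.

S = 1700/1909 in ≈ 0.891 in; Ia = 340/1909 in ≈ 0.178 in

CN(III) from CN(II)=83: (23·83)/(10 + 0.13·83) = 190900/2079 ≈ 91.823
Retention S: 1000/CN − 10 with CN=91.823 → S = 1700/1909 ≈ 0.891 in
Initial abstraction Ia = S/5 = (1700/1909)/5 = 340/1909 ≈ 0.178 in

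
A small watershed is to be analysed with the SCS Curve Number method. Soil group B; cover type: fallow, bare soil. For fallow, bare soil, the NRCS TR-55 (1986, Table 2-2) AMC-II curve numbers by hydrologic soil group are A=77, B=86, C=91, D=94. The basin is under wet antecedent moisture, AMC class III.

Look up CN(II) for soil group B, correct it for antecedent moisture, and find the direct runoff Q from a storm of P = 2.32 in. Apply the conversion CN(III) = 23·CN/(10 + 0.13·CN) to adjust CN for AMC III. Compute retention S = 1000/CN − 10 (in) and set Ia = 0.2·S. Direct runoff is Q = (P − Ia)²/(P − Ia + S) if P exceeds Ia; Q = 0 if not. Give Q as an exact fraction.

NRCS table: fallow, bare soil, soil group B → CN(II) = 86
Wet (AMC III): CN(III) = 23·86/(10 + 0.13·86) = 1978/(1059/50) = 98900/1059 ≈ 93.390
S = 1000/(98900/1059) − 10 = 700/989 in ≈ 0.708 in
Ia = 0.2·(700/989) = 140/989 in ≈ 0.142 in
P − Ia = 2.320 − 0.142 = 53862/24725 ≈ 2.178 in (> 0, runoff occurs)
Q = (53862/24725)²/((53862/24725) + 700/989) = (2901115044/611325625)/(71362/24725) = 1450557522/882212725 in ≈ 1.644 in

Q = 1450557522/882212725 in ≈ 1.644 in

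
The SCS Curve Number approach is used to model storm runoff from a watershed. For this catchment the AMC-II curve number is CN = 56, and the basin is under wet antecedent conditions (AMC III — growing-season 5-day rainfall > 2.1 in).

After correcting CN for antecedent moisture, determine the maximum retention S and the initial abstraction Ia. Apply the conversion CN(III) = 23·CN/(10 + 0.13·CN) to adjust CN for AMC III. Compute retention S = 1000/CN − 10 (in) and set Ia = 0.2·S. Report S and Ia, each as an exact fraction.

Wet (AMC III): CN(III) = 23·56/(10 + 0.13·56) = 1288/(432/25) = 4025/54 ≈ 74.537
S = 1000/(4025/54) − 10 = 550/161 in ≈ 3.416 in
Ia = 0.2S: 0.2·3.416 = 0.683 in (exactly 110/161)

S = 550/161 in ≈ 3.416 in; Ia = 110/161 in ≈ 0.683 in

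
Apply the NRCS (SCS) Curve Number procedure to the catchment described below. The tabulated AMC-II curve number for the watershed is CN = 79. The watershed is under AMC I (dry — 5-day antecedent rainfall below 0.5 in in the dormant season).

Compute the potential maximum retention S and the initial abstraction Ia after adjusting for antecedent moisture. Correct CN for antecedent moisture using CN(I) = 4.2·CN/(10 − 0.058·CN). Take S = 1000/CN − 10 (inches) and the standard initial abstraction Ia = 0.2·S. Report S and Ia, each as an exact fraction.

Dry (AMC I): CN(I) = 4.2·79/(10 − 0.058·79) = (1659/5)/(2709/500) = 7900/129 ≈ 61.240
Max retention: S = 1000/(7900/129) − 10 = 500/79 in (≈ 6.329 in)
Ia = 0.2S: 0.2·6.329 = 1.266 in (exactly 100/79)

S = 500/79 in ≈ 6.329 in; Ia = 100/79 in ≈ 1.266 in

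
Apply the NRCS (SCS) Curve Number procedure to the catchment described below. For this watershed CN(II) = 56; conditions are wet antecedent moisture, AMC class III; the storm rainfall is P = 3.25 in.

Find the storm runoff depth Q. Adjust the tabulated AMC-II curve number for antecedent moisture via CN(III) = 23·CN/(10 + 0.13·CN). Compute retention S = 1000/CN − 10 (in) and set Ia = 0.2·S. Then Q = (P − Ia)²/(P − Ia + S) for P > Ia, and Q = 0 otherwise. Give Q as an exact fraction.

Adjust CN=56 to AMC III: 23·56/(10 + 0.13·56) → 1288 ÷ (432/25) = 4025/54 ≈ 74.537
Max retention: S = 1000/(4025/54) − 10 = 550/161 in (≈ 3.416 in)
Initial abstraction Ia = S/5 = (550/161)/5 = 110/161 ≈ 0.683 in
Excess rainfall: 3.250 − 0.683 = 2.567 in; P > Ia so Q > 0
Runoff Q = (P−Ia)²/(P−Ia+S) = (2.567)²/(2.567+3.416) = 2732409/2481332 ≈ 1.101 in

Q = 2732409/2481332 in ≈ 1.101 in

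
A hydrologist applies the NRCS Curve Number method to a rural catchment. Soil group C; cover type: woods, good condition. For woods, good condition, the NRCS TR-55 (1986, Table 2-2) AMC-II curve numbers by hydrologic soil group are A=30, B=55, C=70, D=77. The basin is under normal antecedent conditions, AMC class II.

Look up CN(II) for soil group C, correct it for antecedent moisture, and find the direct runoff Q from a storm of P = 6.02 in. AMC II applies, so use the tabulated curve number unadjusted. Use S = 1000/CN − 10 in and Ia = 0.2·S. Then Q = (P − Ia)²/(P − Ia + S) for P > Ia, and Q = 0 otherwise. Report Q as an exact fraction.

Q = 3265249/1157450 in ≈ 2.821 in

NRCS table: woods, good condition, soil group C → CN(II) = 70
AMC II — tabulated CN = 70 applies directly.
Max retention: S = 1000/70 − 10 = 30/7 in (≈ 4.286 in)
Initial abstraction Ia = S/5 = (30/7)/5 = 6/7 ≈ 0.857 in
Excess rainfall: 6.020 − 0.857 = 5.163 in; P > Ia so Q > 0
Runoff Q = (P−Ia)²/(P−Ia+S) = (5.163)²/(5.163+4.286) = 3265249/1157450 ≈ 2.821 in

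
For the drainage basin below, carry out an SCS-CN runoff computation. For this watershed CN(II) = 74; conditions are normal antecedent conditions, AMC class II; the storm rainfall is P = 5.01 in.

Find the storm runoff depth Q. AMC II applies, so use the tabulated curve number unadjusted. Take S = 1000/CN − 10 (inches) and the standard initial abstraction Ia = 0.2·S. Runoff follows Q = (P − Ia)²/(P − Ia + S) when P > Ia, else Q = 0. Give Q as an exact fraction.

Q = 253987969/107066900 in ≈ 2.372 in

CN(II) = 74; AMC II needs no correction.
S = 1000/74 − 10 = 130/37 in ≈ 3.514 in
Ia = 0.2S: 0.2·3.514 = 0.703 in (exactly 26/37)
P − Ia = 5.010 − 0.703 = 15937/3700 ≈ 4.307 in (> 0, runoff occurs)
Runoff Q = (P−Ia)²/(P−Ia+S) = (4.307)²/(4.307+3.514) = 253987969/107066900 ≈ 2.372 in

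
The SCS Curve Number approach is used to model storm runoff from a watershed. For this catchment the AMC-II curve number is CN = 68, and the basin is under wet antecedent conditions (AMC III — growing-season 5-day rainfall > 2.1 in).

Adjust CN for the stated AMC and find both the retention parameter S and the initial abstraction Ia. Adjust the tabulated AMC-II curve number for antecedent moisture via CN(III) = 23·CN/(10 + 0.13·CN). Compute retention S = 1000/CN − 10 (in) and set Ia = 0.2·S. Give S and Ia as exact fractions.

Adjust CN=68 to AMC III: 23·68/(10 + 0.13·68) → 1564 ÷ (471/25) = 39100/471 ≈ 83.015
Retention S: 1000/CN − 10 with CN=83.015 → S = 800/391 ≈ 2.046 in
Initial abstraction Ia = S/5 = (800/391)/5 = 160/391 ≈ 0.409 in

S = 800/391 in ≈ 2.046 in; Ia = 160/391 in ≈ 0.409 in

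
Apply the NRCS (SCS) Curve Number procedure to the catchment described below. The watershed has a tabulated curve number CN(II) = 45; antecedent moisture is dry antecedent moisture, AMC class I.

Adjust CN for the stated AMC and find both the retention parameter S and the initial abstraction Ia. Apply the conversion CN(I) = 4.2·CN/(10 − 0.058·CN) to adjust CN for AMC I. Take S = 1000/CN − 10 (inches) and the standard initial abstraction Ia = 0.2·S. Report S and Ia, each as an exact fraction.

S = 5500/189 in ≈ 29.101 in; Ia = 1100/189 in ≈ 5.820 in

Dry (AMC I): CN(I) = 4.2·45/(10 − 0.058·45) = 189/(739/100) = 18900/739 ≈ 25.575
Retention S: 1000/CN − 10 with CN=25.575 → S = 5500/189 ≈ 29.101 in
Initial abstraction Ia = S/5 = (5500/189)/5 = 1100/189 ≈ 5.820 in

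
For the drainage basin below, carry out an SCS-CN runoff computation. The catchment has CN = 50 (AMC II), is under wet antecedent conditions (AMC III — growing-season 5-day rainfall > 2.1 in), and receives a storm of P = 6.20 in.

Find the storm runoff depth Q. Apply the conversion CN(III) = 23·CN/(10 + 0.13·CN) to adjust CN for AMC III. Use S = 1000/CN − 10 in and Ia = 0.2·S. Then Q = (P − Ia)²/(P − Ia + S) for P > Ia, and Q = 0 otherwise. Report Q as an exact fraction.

Adjust CN=50 to AMC III: 23·50/(10 + 0.13·50) → 1150 ÷ (33/2) = 2300/33 ≈ 69.697
Retention S: 1000/CN − 10 with CN=69.697 → S = 100/23 ≈ 4.348 in
Initial abstraction Ia = S/5 = (100/23)/5 = 20/23 ≈ 0.870 in
Excess rainfall: 6.200 − 0.870 = 5.330 in; P > Ia so Q > 0
Q = (613/115)²/((613/115) + 100/23) = (375769/13225)/(1113/115) = 375769/127995 in ≈ 2.936 in

Q = 375769/127995 in ≈ 2.936 in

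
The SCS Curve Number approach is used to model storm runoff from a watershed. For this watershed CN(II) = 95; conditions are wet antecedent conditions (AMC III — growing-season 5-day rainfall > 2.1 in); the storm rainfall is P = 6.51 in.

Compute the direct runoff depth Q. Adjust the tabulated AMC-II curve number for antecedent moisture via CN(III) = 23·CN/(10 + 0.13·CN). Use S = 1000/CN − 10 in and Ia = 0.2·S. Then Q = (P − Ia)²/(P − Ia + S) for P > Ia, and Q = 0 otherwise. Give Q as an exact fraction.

Wet (AMC III): CN(III) = 23·95/(10 + 0.13·95) = 2185/(447/20) = 43700/447 ≈ 97.763
Max retention: S = 1000/(43700/447) − 10 = 100/437 in (≈ 0.229 in)
Initial abstraction Ia = S/5 = (100/437)/5 = 20/437 ≈ 0.046 in
P − Ia = 6.510 − 0.046 = 282487/43700 ≈ 6.464 in (> 0, runoff occurs)
Q = (282487/43700)²/((282487/43700) + 100/437) = (79798905169/1909690000)/(292487/43700) = 79798905169/12781681900 in ≈ 6.243 in

Q = 79798905169/12781681900 in ≈ 6.243 in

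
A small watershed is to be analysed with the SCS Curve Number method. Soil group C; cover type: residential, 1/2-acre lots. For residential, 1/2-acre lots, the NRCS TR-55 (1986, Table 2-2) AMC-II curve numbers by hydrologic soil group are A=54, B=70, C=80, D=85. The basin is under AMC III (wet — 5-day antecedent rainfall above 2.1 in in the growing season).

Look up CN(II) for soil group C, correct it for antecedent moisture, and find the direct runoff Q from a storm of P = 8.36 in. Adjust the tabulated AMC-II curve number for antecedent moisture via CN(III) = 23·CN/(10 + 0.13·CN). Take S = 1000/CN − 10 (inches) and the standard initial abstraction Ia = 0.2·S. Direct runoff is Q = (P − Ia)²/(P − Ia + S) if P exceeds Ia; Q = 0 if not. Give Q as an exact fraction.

NRCS table: residential, 1/2-acre lots, soil group C → CN(II) = 80
CN(III) from CN(II)=80: (23·80)/(10 + 0.13·80) = 4600/51 ≈ 90.196
Max retention: S = 1000/(4600/51) − 10 = 25/23 in (≈ 1.087 in)
Initial abstraction Ia = S/5 = (25/23)/5 = 5/23 ≈ 0.217 in
Excess rainfall: 8.360 − 0.217 = 8.143 in; P > Ia so Q > 0
Q = (4682/575)²/((4682/575) + 25/23) = (21921124/330625)/(5307/575) = 21921124/3051525 in ≈ 7.184 in

Q = 21921124/3051525 in ≈ 7.184 in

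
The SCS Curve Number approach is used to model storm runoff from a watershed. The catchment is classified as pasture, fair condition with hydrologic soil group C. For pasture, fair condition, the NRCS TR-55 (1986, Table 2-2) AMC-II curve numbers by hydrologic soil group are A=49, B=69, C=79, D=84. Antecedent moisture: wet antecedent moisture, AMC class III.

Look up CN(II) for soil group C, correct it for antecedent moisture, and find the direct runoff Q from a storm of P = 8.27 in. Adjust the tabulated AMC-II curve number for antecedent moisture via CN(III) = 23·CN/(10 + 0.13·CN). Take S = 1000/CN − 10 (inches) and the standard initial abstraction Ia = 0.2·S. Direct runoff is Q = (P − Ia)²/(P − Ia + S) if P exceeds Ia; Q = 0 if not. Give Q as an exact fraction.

NRCS table: pasture, fair condition, soil group C → CN(II) = 79
Adjust CN=79 to AMC III: 23·79/(10 + 0.13·79) → 1817 ÷ (2027/100) = 181700/2027 ≈ 89.640
Retention S: 1000/CN − 10 with CN=89.640 → S = 2100/1817 ≈ 1.156 in
Initial abstraction Ia = S/5 = (2100/1817)/5 = 420/1817 ≈ 0.231 in
Excess rainfall: 8.270 − 0.231 = 8.039 in; P > Ia so Q > 0
Runoff Q = (P−Ia)²/(P−Ia+S) = (8.039)²/(8.039+1.156) = 2133524714281/303558740300 ≈ 7.028 in

Q = 2133524714281/303558740300 in ≈ 7.028 in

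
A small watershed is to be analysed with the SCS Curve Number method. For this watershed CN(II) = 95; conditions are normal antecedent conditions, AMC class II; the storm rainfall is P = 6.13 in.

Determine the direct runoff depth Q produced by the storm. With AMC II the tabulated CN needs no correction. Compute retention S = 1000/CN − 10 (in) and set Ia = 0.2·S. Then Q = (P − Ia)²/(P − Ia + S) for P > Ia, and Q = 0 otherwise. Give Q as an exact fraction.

AMC II — tabulated CN = 95 applies directly.
Retention S: 1000/CN − 10 with CN=95.000 → S = 10/19 ≈ 0.526 in
Ia = 0.2·(10/19) = 2/19 in ≈ 0.105 in
Excess rainfall: 6.130 − 0.105 = 6.025 in; P > Ia so Q > 0
Q = (11447/1900)²/((11447/1900) + 10/19) = (131033809/3610000)/(12447/1900) = 131033809/23649300 in ≈ 5.541 in

Q = 131033809/23649300 in ≈ 5.541 in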